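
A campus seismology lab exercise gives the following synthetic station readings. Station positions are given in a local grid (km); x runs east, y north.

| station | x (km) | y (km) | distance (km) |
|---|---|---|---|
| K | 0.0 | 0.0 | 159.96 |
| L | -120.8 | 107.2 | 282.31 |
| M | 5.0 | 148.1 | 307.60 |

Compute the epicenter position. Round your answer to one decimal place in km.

x ≈ -24.3 km, y ≈ -158.1 km

Circle about each station: x² + y² = 159.96²; (x + 120.8)² + (y − 107.2)² = 282.31²; (x − 5.0)² + (y − 148.1)² = 307.60².
Subtracting the K equation from the L and M equations removes the quadratic terms:
-241.6 x + 214.4 y = -28027.25
10.0 x + 296.2 y = -47071.95
Solving the 2×2 system: x ≈ -24.3, y ≈ -158.1 km.
Check against K (with the unrounded x, y): √(x²+y²) = 159.95 ≈ 159.96 km. ✓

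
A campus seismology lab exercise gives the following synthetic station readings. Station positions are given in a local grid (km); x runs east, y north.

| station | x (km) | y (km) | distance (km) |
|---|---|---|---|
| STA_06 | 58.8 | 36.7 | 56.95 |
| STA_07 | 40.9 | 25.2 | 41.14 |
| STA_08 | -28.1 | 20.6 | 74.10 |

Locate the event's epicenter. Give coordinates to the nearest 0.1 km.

Circle about each station: (x − 58.8)² + (y − 36.7)² = 56.95²; (x − 40.9)² + (y − 25.2)² = 41.14²; (x + 28.1)² + (y − 20.6)² = 74.10².
Subtracting the STA_06 equation from the STA_07 and STA_08 equations removes the quadratic terms:
-35.8 x − 23.0 y = -945.68
-173.8 x − 32.2 y = -5837.87
Solving the 2×2 system: x ≈ 36.5, y ≈ -15.7 km.

(36.5, -15.7)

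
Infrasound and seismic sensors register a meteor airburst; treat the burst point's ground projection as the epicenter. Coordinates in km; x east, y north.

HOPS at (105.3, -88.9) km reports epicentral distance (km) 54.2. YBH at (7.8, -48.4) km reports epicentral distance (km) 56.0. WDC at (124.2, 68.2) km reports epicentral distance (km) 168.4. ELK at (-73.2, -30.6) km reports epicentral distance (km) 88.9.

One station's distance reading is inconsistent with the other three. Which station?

ELK

Solve using three stations at a time. Using HOPS, YBH, WDC (subtract circle equations pairwise → linear system) gives (x, y) ≈ (51.3, -83.6).
Distances from that point to each station vs reported:
  HOPS: calculated 54.2 vs reported 54.2 → residual 0.0 km
  YBH: calculated 56.0 vs reported 56.0 → residual 0.0 km
  WDC: calculated 168.4 vs reported 168.4 → residual 0.0 km
  ELK: calculated 135.4 vs reported 88.9 → residual 46.5 km
HOPS, YBH, WDC are mutually consistent (residuals ≈ 0); ELK is off by 46.5 km.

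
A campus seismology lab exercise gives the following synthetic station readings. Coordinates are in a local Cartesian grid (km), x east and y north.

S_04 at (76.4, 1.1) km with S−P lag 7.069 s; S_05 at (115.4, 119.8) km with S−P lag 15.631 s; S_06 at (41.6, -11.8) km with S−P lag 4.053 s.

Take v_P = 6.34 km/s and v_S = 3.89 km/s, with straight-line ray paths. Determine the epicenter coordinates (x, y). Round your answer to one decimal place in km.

Distance from S−P lag: d = Δt · v_P v_S / (v_P − v_S) = Δt · (6.34·3.89)/(6.34−3.89) ≈ 10.0664·Δt.
So d_S_04 = 71.16, d_S_05 = 157.35, d_S_06 = 40.80 km.
Circle about each station: (x − 76.4)² + (y − 1.1)² = 71.16²; (x − 115.4)² + (y − 119.8)² = 157.35²; (x − 41.6)² + (y + 11.8)² = 40.80².
Subtracting pairs of circle equations eliminates x²+y² and gives linear equations (the radical axes):
78.0 x + 237.4 y = 2135.75
-69.6 x − 25.8 y = -569.26
Solving the 2×2 system: x ≈ 5.5, y ≈ 7.2 km.

5.5 km east, 7.2 km north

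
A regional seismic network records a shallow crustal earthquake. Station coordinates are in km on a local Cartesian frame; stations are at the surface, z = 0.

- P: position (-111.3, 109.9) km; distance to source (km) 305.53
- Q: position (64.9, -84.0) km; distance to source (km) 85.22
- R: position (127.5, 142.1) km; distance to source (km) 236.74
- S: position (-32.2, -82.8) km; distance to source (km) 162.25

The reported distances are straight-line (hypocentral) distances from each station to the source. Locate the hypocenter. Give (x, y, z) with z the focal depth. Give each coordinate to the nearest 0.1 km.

Each station gives a sphere (x−x_i)² + (y−y_i)² + z² = d_i² (stations at z=0).
Subtracting the P sphere from Q and R: z² cancels, leaving linear equations in x and y:
352.4 x − 387.8 y = 72888.44
477.6 x + 64.4 y = 49285.71
Solving: x ≈ 114.508, y ≈ -83.899 km (keep extra digits for the depth step; rounded: 114.5, -83.9).
Then from the P sphere: z² = 305.53² − (x + 111.3)² − (y − 109.9)² with x = 114.508, y = -83.899, so z ≈ 69.291 ≈ 69.3 km.

(114.5, -83.9, 69.3)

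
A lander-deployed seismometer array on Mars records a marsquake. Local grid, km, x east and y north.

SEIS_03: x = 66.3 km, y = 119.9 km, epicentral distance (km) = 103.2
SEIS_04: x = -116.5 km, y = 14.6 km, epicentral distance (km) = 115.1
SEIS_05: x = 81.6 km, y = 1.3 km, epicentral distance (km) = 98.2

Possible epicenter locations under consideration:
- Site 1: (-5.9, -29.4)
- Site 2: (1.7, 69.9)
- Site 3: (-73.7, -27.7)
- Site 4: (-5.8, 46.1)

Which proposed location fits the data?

Site 4

For each candidate, compare |candidate − station| to the reported distance:
Site 1: residuals SEIS_03 62.6, SEIS_04 3.9, SEIS_05 5.5 → max 62.6 km
Site 2: residuals SEIS_03 21.5, SEIS_04 15.4, SEIS_05 7.1 → max 21.5 km
Site 3: residuals SEIS_03 100.2, SEIS_04 54.9, SEIS_05 59.8 → max 100.2 km
Site 4: residuals SEIS_03 0.0, SEIS_04 0.0, SEIS_05 0.0 → max 0.0 km
Only Site 4 has all residuals ≈ 0.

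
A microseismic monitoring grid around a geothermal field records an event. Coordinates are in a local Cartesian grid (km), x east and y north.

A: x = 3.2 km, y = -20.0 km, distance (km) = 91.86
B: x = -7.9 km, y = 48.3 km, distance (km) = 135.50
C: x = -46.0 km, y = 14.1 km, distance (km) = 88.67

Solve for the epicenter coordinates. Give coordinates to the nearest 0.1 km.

Circle about each station: (x − 3.2)² + (y + 20.0)² = 91.86²; (x + 7.9)² + (y − 48.3)² = 135.50²; (x + 46.0)² + (y − 14.1)² = 88.67².
Subtracting the A equation from the B and C equations removes the quadratic terms:
-22.2 x + 136.6 y = -7936.93
-98.4 x + 68.2 y = 2480.46
Solving the 2×2 system: x ≈ -73.8, y ≈ -70.1 km.

x ≈ -73.8 km, y ≈ -70.1 km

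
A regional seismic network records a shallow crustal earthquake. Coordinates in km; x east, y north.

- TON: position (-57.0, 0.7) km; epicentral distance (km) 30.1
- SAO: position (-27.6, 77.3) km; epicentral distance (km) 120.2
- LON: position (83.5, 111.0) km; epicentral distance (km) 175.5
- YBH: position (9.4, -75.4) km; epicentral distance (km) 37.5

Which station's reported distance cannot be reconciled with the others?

Solve using three stations at a time. Using SAO, LON, YBH (subtract circle equations pairwise → linear system) gives (x, y) ≈ (-4.7, -40.7).
Distances from that point to each station vs reported:
  TON: calculated 66.7 vs reported 30.1 → residual 36.6 km
  SAO: calculated 120.2 vs reported 120.2 → residual 0.0 km
  LON: calculated 175.5 vs reported 175.5 → residual 0.0 km
  YBH: calculated 37.5 vs reported 37.5 → residual 0.0 km
SAO, LON, YBH are mutually consistent (residuals ≈ 0); TON is off by 36.6 km.

TON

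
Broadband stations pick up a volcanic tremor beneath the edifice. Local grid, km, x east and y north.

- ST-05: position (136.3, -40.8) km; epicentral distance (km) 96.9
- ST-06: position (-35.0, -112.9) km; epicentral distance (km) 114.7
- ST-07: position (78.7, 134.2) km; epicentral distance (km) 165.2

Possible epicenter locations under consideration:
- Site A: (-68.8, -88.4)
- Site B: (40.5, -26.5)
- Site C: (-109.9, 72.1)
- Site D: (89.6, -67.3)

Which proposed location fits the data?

Site B

For each candidate, compare |candidate − station| to the reported distance:
Site A: residuals ST-05 113.7, ST-06 73.0, ST-07 101.8 → max 113.7 km
Site B: residuals ST-05 0.0, ST-06 0.0, ST-07 0.0 → max 0.0 km
Site C: residuals ST-05 174.0, ST-06 84.9, ST-07 33.4 → max 174.0 km
Site D: residuals ST-05 43.2, ST-06 18.0, ST-07 36.6 → max 43.2 km
Only Site B has all residuals ≈ 0.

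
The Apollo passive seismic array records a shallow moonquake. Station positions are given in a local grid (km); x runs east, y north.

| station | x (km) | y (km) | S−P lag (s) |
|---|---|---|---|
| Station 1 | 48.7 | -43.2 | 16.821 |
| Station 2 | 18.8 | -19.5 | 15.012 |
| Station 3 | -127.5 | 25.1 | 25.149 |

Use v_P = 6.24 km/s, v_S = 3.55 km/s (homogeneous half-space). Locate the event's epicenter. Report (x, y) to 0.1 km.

(67.8, 94.0)

Distance from S−P lag: d = Δt · v_P v_S / (v_P − v_S) = Δt · (6.24·3.55)/(6.24−3.55) ≈ 8.2349·Δt.
So d_Station 1 = 138.52, d_Station 2 = 123.62, d_Station 3 = 207.10 km.
Circle about each station: (x − 48.7)² + (y + 43.2)² = 138.52²; (x − 18.8)² + (y + 19.5)² = 123.62²; (x + 127.5)² + (y − 25.1)² = 207.10².
Subtracting pairs of circle equations eliminates x²+y² and gives linear equations (the radical axes):
-59.8 x + 47.4 y = 401.65
-352.4 x + 136.6 y = -11054.29
Solving the 2×2 system: x ≈ 67.8, y ≈ 94.0 km.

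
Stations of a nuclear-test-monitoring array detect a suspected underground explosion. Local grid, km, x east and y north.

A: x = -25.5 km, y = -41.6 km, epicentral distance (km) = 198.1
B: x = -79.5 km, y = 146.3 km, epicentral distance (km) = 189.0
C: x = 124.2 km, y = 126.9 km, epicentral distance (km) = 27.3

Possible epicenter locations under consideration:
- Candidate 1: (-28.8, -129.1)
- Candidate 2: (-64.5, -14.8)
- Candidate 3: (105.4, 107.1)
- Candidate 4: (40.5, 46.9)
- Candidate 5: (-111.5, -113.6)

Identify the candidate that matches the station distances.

Candidate 3

For each candidate, compare |candidate − station| to the reported distance:
Candidate 1: residuals A 110.5, B 91.0, C 270.9 → max 270.9 km
Candidate 2: residuals A 150.8, B 27.2, C 208.7 → max 208.7 km
Candidate 3: residuals A 0.0, B 0.0, C 0.0 → max 0.0 km
Candidate 4: residuals A 87.7, B 33.2, C 88.5 → max 88.5 km
Candidate 5: residuals A 85.9, B 72.9, C 309.4 → max 309.4 km
Only Candidate 3 has all residuals ≈ 0.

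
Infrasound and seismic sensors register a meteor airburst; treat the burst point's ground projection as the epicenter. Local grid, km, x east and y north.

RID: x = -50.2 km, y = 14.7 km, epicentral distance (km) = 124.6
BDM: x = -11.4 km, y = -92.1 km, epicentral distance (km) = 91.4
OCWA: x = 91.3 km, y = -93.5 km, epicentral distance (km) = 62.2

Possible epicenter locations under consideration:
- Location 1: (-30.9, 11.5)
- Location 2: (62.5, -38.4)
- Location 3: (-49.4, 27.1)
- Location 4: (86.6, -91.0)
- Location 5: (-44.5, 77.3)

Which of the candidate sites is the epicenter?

Location 2

For each candidate, compare |candidate − station| to the reported distance:
Location 1: residuals RID 105.0, BDM 14.0, OCWA 98.9 → max 105.0 km
Location 2: residuals RID 0.0, BDM 0.0, OCWA 0.0 → max 0.0 km
Location 3: residuals RID 112.2, BDM 33.7, OCWA 123.1 → max 123.1 km
Location 4: residuals RID 48.3, BDM 6.6, OCWA 56.9 → max 56.9 km
Location 5: residuals RID 61.7, BDM 81.2, OCWA 156.0 → max 156.0 km
Only Location 2 has all residuals ≈ 0.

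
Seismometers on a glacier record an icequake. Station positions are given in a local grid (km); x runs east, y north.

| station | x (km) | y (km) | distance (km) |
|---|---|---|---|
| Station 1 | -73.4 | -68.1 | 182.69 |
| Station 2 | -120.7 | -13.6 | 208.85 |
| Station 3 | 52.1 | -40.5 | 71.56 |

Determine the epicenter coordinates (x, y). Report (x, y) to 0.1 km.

Circle about each station: (x + 73.4)² + (y + 68.1)² = 182.69²; (x + 120.7)² + (y + 13.6)² = 208.85²; (x − 52.1)² + (y + 40.5)² = 71.56².
Subtracting pairs of circle equations eliminates x²+y² and gives linear equations (the radical axes):
-94.6 x + 109.0 y = -5514.41
251.0 x + 55.2 y = 22584.29
Solving the 2×2 system: x ≈ 84.9, y ≈ 23.1 km.

x ≈ 84.9 km, y ≈ 23.1 km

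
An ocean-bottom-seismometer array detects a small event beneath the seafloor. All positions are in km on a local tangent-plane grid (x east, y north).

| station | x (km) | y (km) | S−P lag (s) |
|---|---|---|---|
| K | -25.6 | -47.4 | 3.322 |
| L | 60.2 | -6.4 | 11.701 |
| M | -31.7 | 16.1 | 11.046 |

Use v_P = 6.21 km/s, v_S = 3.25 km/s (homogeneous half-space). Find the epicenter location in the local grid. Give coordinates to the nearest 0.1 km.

Distance from S−P lag: d = Δt · v_P v_S / (v_P − v_S) = Δt · (6.21·3.25)/(6.21−3.25) ≈ 6.8184·Δt.
So d_K = 22.65, d_L = 79.78, d_M = 75.32 km.
Circle about each station: (x + 25.6)² + (y + 47.4)² = 22.65²; (x − 60.2)² + (y + 6.4)² = 79.78²; (x + 31.7)² + (y − 16.1)² = 75.32².
Subtracting the K equation from the L and M equations removes the quadratic terms:
171.6 x + 82.0 y = -5088.95
-12.2 x + 127.0 y = -6798.10
Solving the 2×2 system: x ≈ -3.9, y ≈ -53.9 km.
Check against K (with the unrounded x, y): √((x + 25.6)²+(y + 47.4)²) = 22.66 ≈ 22.65 km. ✓

(-3.9, -53.9)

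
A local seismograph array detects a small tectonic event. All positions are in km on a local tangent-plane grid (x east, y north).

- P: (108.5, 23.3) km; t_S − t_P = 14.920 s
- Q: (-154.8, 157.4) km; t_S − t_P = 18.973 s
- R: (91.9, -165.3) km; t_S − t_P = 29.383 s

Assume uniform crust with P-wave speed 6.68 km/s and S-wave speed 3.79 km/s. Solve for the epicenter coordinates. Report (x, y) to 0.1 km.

Distance from S−P lag: d = Δt · v_P v_S / (v_P − v_S) = Δt · (6.68·3.79)/(6.68−3.79) ≈ 8.7603·Δt.
So d_P = 130.70, d_Q = 166.21, d_R = 257.40 km.
Circle about each station: (x − 108.5)² + (y − 23.3)² = 130.70²; (x + 154.8)² + (y − 157.4)² = 166.21²; (x − 91.9)² + (y + 165.3)² = 257.40².
Subtracting the P equation from the Q and R equations removes the quadratic terms:
-526.6 x + 268.2 y = 25879.39
-33.2 x − 377.2 y = -25717.71
Solving the 2×2 system: x ≈ -13.8, y ≈ 69.4 km.

(-13.8, 69.4)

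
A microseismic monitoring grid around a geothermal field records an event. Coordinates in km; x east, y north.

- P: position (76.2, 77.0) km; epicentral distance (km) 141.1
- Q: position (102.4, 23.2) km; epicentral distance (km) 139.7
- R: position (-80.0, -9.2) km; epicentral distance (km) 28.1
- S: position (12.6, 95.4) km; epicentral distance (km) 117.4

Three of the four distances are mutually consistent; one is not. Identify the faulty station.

Solve using three stations at a time. Using P, Q, S (subtract circle equations pairwise → linear system) gives (x, y) ≈ (-32.4, -12.8).
Distances from that point to each station vs reported:
  P: calculated 140.9 vs reported 141.1 → residual 0.2 km
  Q: calculated 139.5 vs reported 139.7 → residual 0.2 km
  R: calculated 47.7 vs reported 28.1 → residual 19.6 km
  S: calculated 117.2 vs reported 117.4 → residual 0.2 km
P, Q, S are mutually consistent (residuals ≈ 0); R is off by 19.6 km.

R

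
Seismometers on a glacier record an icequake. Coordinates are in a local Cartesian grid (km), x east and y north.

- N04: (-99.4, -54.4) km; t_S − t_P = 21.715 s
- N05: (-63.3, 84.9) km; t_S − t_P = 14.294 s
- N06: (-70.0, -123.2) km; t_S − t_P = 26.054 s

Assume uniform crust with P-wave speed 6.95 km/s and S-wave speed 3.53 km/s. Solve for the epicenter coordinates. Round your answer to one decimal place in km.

Distance from S−P lag: d = Δt · v_P v_S / (v_P − v_S) = Δt · (6.95·3.53)/(6.95−3.53) ≈ 7.1735·Δt.
So d_N04 = 155.77, d_N05 = 102.54, d_N06 = 186.90 km.
Circle about each station: (x + 99.4)² + (y + 54.4)² = 155.77²; (x + 63.3)² + (y − 84.9)² = 102.54²; (x + 70.0)² + (y + 123.2)² = 186.90².
Subtracting the N04 equation from the N05 and N06 equations removes the quadratic terms:
72.2 x + 278.6 y = 12125.02
58.8 x − 137.6 y = -3428.80
Solving the 2×2 system: x ≈ 27.1, y ≈ 36.5 km.

(27.1, 36.5)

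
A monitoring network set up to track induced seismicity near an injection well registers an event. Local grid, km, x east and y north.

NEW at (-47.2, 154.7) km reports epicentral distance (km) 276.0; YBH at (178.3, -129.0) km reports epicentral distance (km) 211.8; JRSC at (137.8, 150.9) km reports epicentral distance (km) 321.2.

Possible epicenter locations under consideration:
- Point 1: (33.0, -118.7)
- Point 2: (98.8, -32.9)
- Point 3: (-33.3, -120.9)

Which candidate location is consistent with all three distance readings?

Point 3

For each candidate, compare |candidate − station| to the reported distance:
Point 1: residuals NEW 8.9, YBH 66.1, JRSC 31.9 → max 66.1 km
Point 2: residuals NEW 38.3, YBH 87.1, JRSC 133.3 → max 133.3 km
Point 3: residuals NEW 0.0, YBH 0.0, JRSC 0.0 → max 0.0 km
Only Point 3 has all residuals ≈ 0.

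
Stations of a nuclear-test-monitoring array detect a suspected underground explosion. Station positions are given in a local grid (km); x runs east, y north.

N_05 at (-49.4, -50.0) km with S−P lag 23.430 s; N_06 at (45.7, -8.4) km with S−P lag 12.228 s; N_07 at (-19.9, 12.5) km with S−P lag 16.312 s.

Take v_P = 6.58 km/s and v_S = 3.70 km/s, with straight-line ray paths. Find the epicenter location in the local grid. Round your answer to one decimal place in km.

Distance from S−P lag: d = Δt · v_P v_S / (v_P − v_S) = Δt · (6.58·3.70)/(6.58−3.70) ≈ 8.4535·Δt.
So d_N_05 = 198.06, d_N_06 = 103.37, d_N_07 = 137.89 km.
Circle about each station: (x + 49.4)² + (y + 50.0)² = 198.06²; (x − 45.7)² + (y + 8.4)² = 103.37²; (x + 19.9)² + (y − 12.5)² = 137.89².
Subtracting pairs of circle equations eliminates x²+y² and gives linear equations (the radical axes):
190.2 x + 83.2 y = 25761.10
59.0 x + 125.0 y = 15826.01
Solving the 2×2 system: x ≈ 100.9, y ≈ 79.0 km.

x ≈ 100.9 km, y ≈ 79.0 km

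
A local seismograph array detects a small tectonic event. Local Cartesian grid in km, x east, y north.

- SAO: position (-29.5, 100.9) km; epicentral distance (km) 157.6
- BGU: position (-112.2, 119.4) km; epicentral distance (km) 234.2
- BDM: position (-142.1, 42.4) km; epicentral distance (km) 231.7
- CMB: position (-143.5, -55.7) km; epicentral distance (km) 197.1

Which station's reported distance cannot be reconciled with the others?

Solve using three stations at a time. Using SAO, BGU, BDM (subtract circle equations pairwise → linear system) gives (x, y) ≈ (84.0, -8.7).
Distances from that point to each station vs reported:
  SAO: calculated 157.8 vs reported 157.6 → residual 0.2 km
  BGU: calculated 234.3 vs reported 234.2 → residual 0.1 km
  BDM: calculated 231.8 vs reported 231.7 → residual 0.1 km
  CMB: calculated 232.3 vs reported 197.1 → residual 35.2 km
SAO, BGU, BDM are mutually consistent (residuals ≈ 0); CMB is off by 35.2 km.

CMB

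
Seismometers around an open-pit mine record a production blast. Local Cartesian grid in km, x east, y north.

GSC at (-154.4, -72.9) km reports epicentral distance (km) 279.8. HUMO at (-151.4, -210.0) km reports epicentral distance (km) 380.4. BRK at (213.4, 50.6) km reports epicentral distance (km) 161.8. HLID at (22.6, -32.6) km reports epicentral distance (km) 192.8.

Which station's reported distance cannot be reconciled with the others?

HLID

Solve using three stations at a time. Using GSC, HUMO, BRK (subtract circle equations pairwise → linear system) gives (x, y) ≈ (61.2, 105.5).
Distances from that point to each station vs reported:
  GSC: calculated 279.8 vs reported 279.8 → residual 0.0 km
  HUMO: calculated 380.4 vs reported 380.4 → residual 0.0 km
  BRK: calculated 161.8 vs reported 161.8 → residual 0.0 km
  HLID: calculated 143.3 vs reported 192.8 → residual 49.5 km
GSC, HUMO, BRK are mutually consistent (residuals ≈ 0); HLID is off by 49.5 km.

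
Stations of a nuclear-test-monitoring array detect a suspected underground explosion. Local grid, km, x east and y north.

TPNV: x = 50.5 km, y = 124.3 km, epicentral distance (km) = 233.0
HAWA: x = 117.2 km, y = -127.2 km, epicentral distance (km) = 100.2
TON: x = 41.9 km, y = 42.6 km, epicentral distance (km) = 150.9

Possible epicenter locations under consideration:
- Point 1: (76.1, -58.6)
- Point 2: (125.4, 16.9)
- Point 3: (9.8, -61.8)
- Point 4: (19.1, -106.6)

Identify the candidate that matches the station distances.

For each candidate, compare |candidate − station| to the reported distance:
Point 1: residuals TPNV 48.3, HAWA 20.2, TON 44.1 → max 48.3 km
Point 2: residuals TPNV 102.1, HAWA 44.1, TON 63.5 → max 102.1 km
Point 3: residuals TPNV 42.5, HAWA 25.5, TON 41.7 → max 42.5 km
Point 4: residuals TPNV 0.0, HAWA 0.0, TON 0.0 → max 0.0 km
Only Point 4 has all residuals ≈ 0.

Point 4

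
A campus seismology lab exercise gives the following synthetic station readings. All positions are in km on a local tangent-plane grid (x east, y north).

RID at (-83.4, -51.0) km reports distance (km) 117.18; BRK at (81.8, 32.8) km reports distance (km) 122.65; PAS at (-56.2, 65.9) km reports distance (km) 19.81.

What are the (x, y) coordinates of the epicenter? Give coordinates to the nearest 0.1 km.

Circle about each station: (x + 83.4)² + (y + 51.0)² = 117.18²; (x − 81.8)² + (y − 32.8)² = 122.65²; (x + 56.2)² + (y − 65.9)² = 19.81².
Subtracting the RID equation from the BRK and PAS equations removes the quadratic terms:
330.4 x + 167.6 y = -3101.35
54.4 x + 233.8 y = 11283.41
Solving the 2×2 system: x ≈ -38.4, y ≈ 57.2 km.

(-38.4, 57.2)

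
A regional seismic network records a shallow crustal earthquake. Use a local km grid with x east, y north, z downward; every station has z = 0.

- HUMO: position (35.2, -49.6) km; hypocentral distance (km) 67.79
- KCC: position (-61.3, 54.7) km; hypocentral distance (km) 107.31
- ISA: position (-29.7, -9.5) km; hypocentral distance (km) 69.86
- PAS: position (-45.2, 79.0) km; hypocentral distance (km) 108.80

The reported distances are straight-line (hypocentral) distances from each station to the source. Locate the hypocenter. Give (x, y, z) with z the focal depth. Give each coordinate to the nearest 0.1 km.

Each station gives a sphere (x−x_i)² + (y−y_i)² + z² = d_i² (stations at z=0).
Subtracting the HUMO sphere from KCC and ISA: z² cancels, leaving linear equations in x and y:
-193.0 x + 208.6 y = -3869.37
-129.8 x + 80.2 y = -3011.80
Solving: x ≈ 27.414, y ≈ 6.814 km (keep extra digits for the depth step; rounded: 27.4, 6.8).
Then from the HUMO sphere: z² = 67.79² − (x − 35.2)² − (y + 49.6)² with x = 27.414, y = 6.814, so z ≈ 36.774 ≈ 36.8 km.
Check against PAS (with the unrounded solution): distance 108.79 ≈ 108.80 km. ✓

x ≈ 27.4 km, y ≈ 6.8 km, depth ≈ 36.8 km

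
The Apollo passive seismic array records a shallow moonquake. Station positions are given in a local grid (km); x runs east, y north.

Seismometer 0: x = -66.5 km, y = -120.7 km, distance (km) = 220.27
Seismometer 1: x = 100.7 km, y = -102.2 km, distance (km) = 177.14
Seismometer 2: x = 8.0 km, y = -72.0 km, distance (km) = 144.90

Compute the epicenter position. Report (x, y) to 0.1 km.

48.6 km east, 67.1 km north

Circle about each station: (x + 66.5)² + (y + 120.7)² = 220.27²; (x − 100.7)² + (y + 102.2)² = 177.14²; (x − 8.0)² + (y + 72.0)² = 144.90².
Subtracting pairs of circle equations eliminates x²+y² and gives linear equations (the radical axes):
334.4 x + 37.0 y = 18734.88
149.0 x + 97.4 y = 13780.12
Solving the 2×2 system: x ≈ 48.6, y ≈ 67.1 km.
Check against Seismometer 0 (with the unrounded x, y): √((x + 66.5)²+(y + 120.7)²) = 220.30 ≈ 220.27 km. ✓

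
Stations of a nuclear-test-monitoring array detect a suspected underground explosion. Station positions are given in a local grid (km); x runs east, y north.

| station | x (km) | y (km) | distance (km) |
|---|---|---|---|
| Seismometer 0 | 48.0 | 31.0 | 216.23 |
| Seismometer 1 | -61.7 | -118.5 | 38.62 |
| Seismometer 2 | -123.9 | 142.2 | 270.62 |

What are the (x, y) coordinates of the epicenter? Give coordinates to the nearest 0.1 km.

Circle about each station: (x − 48.0)² + (y − 31.0)² = 216.23²; (x + 61.7)² + (y + 118.5)² = 38.62²; (x + 123.9)² + (y − 142.2)² = 270.62².
Subtracting pairs of circle equations eliminates x²+y² and gives linear equations (the radical axes):
-219.4 x − 299.0 y = 59848.05
-343.8 x + 222.4 y = 5827.28
Solving the 2×2 system: x ≈ -99.3, y ≈ -127.3 km.

x ≈ -99.3 km, y ≈ -127.3 km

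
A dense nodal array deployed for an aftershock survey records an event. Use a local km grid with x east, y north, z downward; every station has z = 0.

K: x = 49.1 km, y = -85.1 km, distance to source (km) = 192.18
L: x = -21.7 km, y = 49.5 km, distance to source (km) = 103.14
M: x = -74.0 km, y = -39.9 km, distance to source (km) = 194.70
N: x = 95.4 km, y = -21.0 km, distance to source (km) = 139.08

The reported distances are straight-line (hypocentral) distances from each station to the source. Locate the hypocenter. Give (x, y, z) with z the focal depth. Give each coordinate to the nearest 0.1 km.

(51.0, 99.5, 53.4)

Each station gives a sphere (x−x_i)² + (y−y_i)² + z² = d_i² (stations at z=0).
Subtracting the K sphere from L and M: z² cancels, leaving linear equations in x and y:
-141.6 x + 269.2 y = 19563.61
-246.2 x + 90.4 y = -3559.75
Solving: x ≈ 50.991, y ≈ 99.495 km (keep extra digits for the depth step; rounded: 51.0, 99.5).
Then from the K sphere: z² = 192.18² − (x − 49.1)² − (y + 85.1)² with x = 50.991, y = 99.495, so z ≈ 53.425 ≈ 53.4 km.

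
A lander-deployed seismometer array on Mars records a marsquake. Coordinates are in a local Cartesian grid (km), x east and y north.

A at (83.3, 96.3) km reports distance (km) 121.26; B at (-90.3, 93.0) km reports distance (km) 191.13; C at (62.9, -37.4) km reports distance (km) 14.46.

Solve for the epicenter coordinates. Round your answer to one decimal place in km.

(61.6, -23.0)

Circle about each station: (x − 83.3)² + (y − 96.3)² = 121.26²; (x + 90.3)² + (y − 93.0)² = 191.13²; (x − 62.9)² + (y + 37.4)² = 14.46².
Subtracting the A equation from the B and C equations removes the quadratic terms:
-347.2 x − 6.6 y = -21236.18
-40.8 x − 267.4 y = 3637.49
Solving the 2×2 system: x ≈ 61.6, y ≈ -23.0 km.
Check against A (with the unrounded x, y): √((x − 83.3)²+(y − 96.3)²) = 121.26 ≈ 121.26 km. ✓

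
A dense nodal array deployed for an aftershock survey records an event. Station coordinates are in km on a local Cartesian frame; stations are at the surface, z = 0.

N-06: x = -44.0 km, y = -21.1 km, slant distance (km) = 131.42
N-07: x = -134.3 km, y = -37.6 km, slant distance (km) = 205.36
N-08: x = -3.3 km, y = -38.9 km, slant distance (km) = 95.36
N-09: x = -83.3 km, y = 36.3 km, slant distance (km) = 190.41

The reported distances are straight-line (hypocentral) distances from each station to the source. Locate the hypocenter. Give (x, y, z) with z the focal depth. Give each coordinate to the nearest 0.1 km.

Each station gives a sphere (x−x_i)² + (y−y_i)² + z² = d_i² (stations at z=0).
Subtracting the N-06 sphere from N-07 and N-08: z² cancels, leaving linear equations in x and y:
-180.6 x − 33.0 y = -7832.47
81.4 x − 35.6 y = 7320.58
Solving: x ≈ 57.091, y ≈ -75.095 km (keep extra digits for the depth step; rounded: 57.1, -75.1).
Then from the N-06 sphere: z² = 131.42² − (x + 44.0)² − (y + 21.1)² with x = 57.091, y = -75.095, so z ≈ 64.315 ≈ 64.3 km.

x ≈ 57.1 km, y ≈ -75.1 km, depth ≈ 64.3 km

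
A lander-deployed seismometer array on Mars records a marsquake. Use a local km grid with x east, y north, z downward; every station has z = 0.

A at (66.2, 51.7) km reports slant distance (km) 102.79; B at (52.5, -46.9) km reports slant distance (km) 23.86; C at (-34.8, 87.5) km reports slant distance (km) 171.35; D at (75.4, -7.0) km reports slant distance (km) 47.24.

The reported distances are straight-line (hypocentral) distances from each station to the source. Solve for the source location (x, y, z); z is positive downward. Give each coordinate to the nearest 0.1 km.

Each station gives a sphere (x−x_i)² + (y−y_i)² + z² = d_i² (stations at z=0).
Subtracting the A sphere from B and C: z² cancels, leaving linear equations in x and y:
-27.4 x − 197.2 y = 7897.01
-202.0 x + 71.6 y = -16983.08
Solving: x ≈ 66.600, y ≈ -49.299 km (keep extra digits for the depth step; rounded: 66.6, -49.3).
Then from the A sphere: z² = 102.79² − (x − 66.2)² − (y − 51.7)² with x = 66.600, y = -49.299, so z ≈ 19.100 ≈ 19.1 km.

(66.6, -49.3, 19.1)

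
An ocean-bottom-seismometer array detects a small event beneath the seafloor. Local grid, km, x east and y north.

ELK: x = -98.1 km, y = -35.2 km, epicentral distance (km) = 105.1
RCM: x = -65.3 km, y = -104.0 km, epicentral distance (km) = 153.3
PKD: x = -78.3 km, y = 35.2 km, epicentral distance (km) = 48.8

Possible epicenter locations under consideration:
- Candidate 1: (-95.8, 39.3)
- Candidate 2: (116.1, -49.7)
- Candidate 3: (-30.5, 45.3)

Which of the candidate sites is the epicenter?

For each candidate, compare |candidate − station| to the reported distance:
Candidate 1: residuals ELK 30.6, RCM 6.8, PKD 30.8 → max 30.8 km
Candidate 2: residuals ELK 109.6, RCM 36.1, PKD 163.3 → max 163.3 km
Candidate 3: residuals ELK 0.0, RCM 0.0, PKD 0.1 → max 0.1 km
Only Candidate 3 has all residuals ≈ 0.

Candidate 3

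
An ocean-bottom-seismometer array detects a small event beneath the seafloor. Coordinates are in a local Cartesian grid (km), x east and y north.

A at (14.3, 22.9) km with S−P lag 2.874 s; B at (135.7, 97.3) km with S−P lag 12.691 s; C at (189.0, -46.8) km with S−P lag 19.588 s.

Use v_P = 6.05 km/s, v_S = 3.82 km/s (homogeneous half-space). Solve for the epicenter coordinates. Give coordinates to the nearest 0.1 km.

Distance from S−P lag: d = Δt · v_P v_S / (v_P − v_S) = Δt · (6.05·3.82)/(6.05−3.82) ≈ 10.3637·Δt.
So d_A = 29.79, d_B = 131.53, d_C = 203.00 km.
Circle about each station: (x − 14.3)² + (y − 22.9)² = 29.79²; (x − 135.7)² + (y − 97.3)² = 131.53²; (x − 189.0)² + (y + 46.8)² = 203.00².
Subtracting the A equation from the B and C equations removes the quadratic terms:
242.8 x + 148.8 y = 10740.18
349.4 x − 139.4 y = -3139.22
Solving the 2×2 system: x ≈ 12.0, y ≈ 52.6 km.

12.0 km east, 52.6 km north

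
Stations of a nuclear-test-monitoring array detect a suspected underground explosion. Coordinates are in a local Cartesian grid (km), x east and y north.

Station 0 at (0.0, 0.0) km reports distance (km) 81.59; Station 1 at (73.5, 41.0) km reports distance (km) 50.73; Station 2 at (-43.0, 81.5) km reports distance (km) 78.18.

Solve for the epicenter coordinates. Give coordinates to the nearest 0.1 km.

34.8 km east, 73.8 km north

Circle about each station: x² + y² = 81.59²; (x − 73.5)² + (y − 41.0)² = 50.73²; (x + 43.0)² + (y − 81.5)² = 78.18².
Subtracting the Station 0 equation from the Station 1 and Station 2 equations removes the quadratic terms:
147.0 x + 82.0 y = 11166.65
-86.0 x + 163.0 y = 9036.07
Solving the 2×2 system: x ≈ 34.8, y ≈ 73.8 km.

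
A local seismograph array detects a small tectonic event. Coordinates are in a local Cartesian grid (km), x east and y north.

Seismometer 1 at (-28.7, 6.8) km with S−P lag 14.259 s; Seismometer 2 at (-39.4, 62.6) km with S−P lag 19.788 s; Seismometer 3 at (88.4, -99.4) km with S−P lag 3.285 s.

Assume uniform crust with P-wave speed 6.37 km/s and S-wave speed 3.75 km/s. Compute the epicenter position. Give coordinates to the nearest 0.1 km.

Distance from S−P lag: d = Δt · v_P v_S / (v_P − v_S) = Δt · (6.37·3.75)/(6.37−3.75) ≈ 9.1174·Δt.
So d_Seismometer 1 = 130.00, d_Seismometer 2 = 180.41, d_Seismometer 3 = 29.95 km.
Circle about each station: (x + 28.7)² + (y − 6.8)² = 130.00²; (x + 39.4)² + (y − 62.6)² = 180.41²; (x − 88.4)² + (y + 99.4)² = 29.95².
Subtracting the Seismometer 1 equation from the Seismometer 2 and Seismometer 3 equations removes the quadratic terms:
-21.4 x + 111.6 y = -11046.58
234.2 x − 212.4 y = 32827.99
Solving the 2×2 system: x ≈ 61.0, y ≈ -87.3 km.
Check against Seismometer 1 (with the unrounded x, y): √((x + 28.7)²+(y − 6.8)²) = 130.00 ≈ 130.00 km. ✓

(61.0, -87.3)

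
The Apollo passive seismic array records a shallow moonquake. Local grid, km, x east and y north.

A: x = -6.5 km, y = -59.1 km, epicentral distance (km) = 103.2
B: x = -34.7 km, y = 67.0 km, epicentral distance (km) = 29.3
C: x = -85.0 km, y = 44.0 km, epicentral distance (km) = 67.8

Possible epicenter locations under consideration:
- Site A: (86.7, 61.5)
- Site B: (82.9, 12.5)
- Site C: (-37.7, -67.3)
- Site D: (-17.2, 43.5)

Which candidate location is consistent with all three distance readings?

For each candidate, compare |candidate − station| to the reported distance:
Site A: residuals A 49.2, B 92.2, C 104.8 → max 104.8 km
Site B: residuals A 11.3, B 100.3, C 103.0 → max 103.0 km
Site C: residuals A 70.9, B 105.0, C 53.1 → max 105.0 km
Site D: residuals A 0.0, B 0.0, C 0.0 → max 0.0 km
Only Site D has all residuals ≈ 0.

Site D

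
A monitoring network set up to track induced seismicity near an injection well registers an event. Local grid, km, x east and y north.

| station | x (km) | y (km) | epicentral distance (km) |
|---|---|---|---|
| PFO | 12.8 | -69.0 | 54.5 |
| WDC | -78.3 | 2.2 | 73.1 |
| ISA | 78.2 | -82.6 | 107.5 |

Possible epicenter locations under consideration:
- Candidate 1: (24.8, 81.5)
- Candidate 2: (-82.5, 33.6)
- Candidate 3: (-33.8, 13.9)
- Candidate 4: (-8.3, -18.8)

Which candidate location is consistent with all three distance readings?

For each candidate, compare |candidate − station| to the reported distance:
Candidate 1: residuals PFO 96.5, WDC 57.0, ISA 65.1 → max 96.5 km
Candidate 2: residuals PFO 85.5, WDC 41.4, ISA 90.8 → max 90.8 km
Candidate 3: residuals PFO 40.6, WDC 27.1, ISA 40.3 → max 40.6 km
Candidate 4: residuals PFO 0.0, WDC 0.0, ISA 0.0 → max 0.0 km
Only Candidate 4 has all residuals ≈ 0.

Candidate 4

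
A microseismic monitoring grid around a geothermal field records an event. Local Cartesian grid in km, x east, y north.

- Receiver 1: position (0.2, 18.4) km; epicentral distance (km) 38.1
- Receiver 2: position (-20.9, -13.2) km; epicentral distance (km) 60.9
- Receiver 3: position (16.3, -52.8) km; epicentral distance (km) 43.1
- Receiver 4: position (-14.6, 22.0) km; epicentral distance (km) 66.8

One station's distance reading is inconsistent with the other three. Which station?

Solve using three stations at a time. Using Receiver 2, Receiver 3, Receiver 4 (subtract circle equations pairwise → linear system) gives (x, y) ≈ (40.0, -16.6).
Distances from that point to each station vs reported:
  Receiver 1: calculated 53.0 vs reported 38.1 → residual 14.9 km
  Receiver 2: calculated 61.0 vs reported 60.9 → residual 0.1 km
  Receiver 3: calculated 43.2 vs reported 43.1 → residual 0.1 km
  Receiver 4: calculated 66.9 vs reported 66.8 → residual 0.1 km
Receiver 2, Receiver 3, Receiver 4 are mutually consistent (residuals ≈ 0); Receiver 1 is off by 14.9 km.

Receiver 1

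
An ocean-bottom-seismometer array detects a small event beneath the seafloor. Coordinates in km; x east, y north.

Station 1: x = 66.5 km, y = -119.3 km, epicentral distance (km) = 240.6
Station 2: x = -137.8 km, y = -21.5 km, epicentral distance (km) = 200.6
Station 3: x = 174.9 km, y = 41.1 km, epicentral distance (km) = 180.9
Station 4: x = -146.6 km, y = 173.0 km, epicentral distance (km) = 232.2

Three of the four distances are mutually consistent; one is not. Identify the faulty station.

Station 4

Solve using three stations at a time. Using Station 1, Station 2, Station 3 (subtract circle equations pairwise → linear system) gives (x, y) ≈ (9.6, 114.4).
Distances from that point to each station vs reported:
  Station 1: calculated 240.5 vs reported 240.6 → residual 0.1 km
  Station 2: calculated 200.5 vs reported 200.6 → residual 0.1 km
  Station 3: calculated 180.8 vs reported 180.9 → residual 0.1 km
  Station 4: calculated 166.9 vs reported 232.2 → residual 65.3 km
Station 1, Station 2, Station 3 are mutually consistent (residuals ≈ 0); Station 4 is off by 65.3 km.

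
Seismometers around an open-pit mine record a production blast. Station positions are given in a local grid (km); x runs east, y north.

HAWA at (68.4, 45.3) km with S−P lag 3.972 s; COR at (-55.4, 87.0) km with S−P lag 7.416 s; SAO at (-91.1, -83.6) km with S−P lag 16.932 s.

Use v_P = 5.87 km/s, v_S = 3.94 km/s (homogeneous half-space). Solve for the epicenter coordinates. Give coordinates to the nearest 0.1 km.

Distance from S−P lag: d = Δt · v_P v_S / (v_P − v_S) = Δt · (5.87·3.94)/(5.87−3.94) ≈ 11.9833·Δt.
So d_HAWA = 47.60, d_COR = 88.87, d_SAO = 202.90 km.
Circle about each station: (x − 68.4)² + (y − 45.3)² = 47.60²; (x + 55.4)² + (y − 87.0)² = 88.87²; (x + 91.1)² + (y + 83.6)² = 202.90².
Subtracting the HAWA equation from the COR and SAO equations removes the quadratic terms:
-247.6 x + 83.4 y = -1724.61
-319.0 x − 257.8 y = -30345.13
Solving the 2×2 system: x ≈ 32.9, y ≈ 77.0 km.

(32.9, 77.0)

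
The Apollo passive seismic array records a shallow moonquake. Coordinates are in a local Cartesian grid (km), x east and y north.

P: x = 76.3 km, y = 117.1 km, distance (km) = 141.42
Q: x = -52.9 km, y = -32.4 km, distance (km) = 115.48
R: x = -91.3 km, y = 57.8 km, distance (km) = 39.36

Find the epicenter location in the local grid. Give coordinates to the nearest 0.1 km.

Circle about each station: (x − 76.3)² + (y − 117.1)² = 141.42²; (x + 52.9)² + (y + 32.4)² = 115.48²; (x + 91.3)² + (y − 57.8)² = 39.36².
Subtracting the P equation from the Q and R equations removes the quadratic terms:
-258.4 x − 299.0 y = -9021.94
-335.2 x − 118.6 y = 10592.84
Solving the 2×2 system: x ≈ -60.9, y ≈ 82.8 km.

-60.9 km east, 82.8 km north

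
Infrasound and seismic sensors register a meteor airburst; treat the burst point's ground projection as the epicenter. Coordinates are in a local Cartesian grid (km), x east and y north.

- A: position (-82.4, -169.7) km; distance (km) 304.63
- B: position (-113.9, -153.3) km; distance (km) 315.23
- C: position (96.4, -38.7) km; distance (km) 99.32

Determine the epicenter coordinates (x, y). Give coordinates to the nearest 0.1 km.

Circle about each station: (x + 82.4)² + (y + 169.7)² = 304.63²; (x + 113.9)² + (y + 153.3)² = 315.23²; (x − 96.4)² + (y + 38.7)² = 99.32².
Subtracting the A equation from the B and C equations removes the quadratic terms:
-63.0 x + 32.8 y = -5684.27
357.6 x + 262.0 y = 58137.77
Solving the 2×2 system: x ≈ 120.3, y ≈ 57.7 km.
Check against A (with the unrounded x, y): √((x + 82.4)²+(y + 169.7)²) = 304.64 ≈ 304.63 km. ✓

x ≈ 120.3 km, y ≈ 57.7 km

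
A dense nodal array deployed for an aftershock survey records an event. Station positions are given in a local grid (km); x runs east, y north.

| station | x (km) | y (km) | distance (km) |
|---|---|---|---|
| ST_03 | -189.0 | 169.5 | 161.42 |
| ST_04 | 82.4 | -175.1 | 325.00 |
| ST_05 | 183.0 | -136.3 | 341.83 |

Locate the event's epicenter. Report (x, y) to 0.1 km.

Circle about each station: (x + 189.0)² + (y − 169.5)² = 161.42²; (x − 82.4)² + (y + 175.1)² = 325.00²; (x − 183.0)² + (y + 136.3)² = 341.83².
Subtracting the ST_03 equation from the ST_04 and ST_05 equations removes the quadratic terms:
542.8 x − 689.2 y = -106570.06
744.0 x − 611.6 y = -103175.89
Solving the 2×2 system: x ≈ -32.8, y ≈ 128.8 km.
Check against ST_03 (with the unrounded x, y): √((x + 189.0)²+(y − 169.5)²) = 161.41 ≈ 161.42 km. ✓

x ≈ -32.8 km, y ≈ 128.8 km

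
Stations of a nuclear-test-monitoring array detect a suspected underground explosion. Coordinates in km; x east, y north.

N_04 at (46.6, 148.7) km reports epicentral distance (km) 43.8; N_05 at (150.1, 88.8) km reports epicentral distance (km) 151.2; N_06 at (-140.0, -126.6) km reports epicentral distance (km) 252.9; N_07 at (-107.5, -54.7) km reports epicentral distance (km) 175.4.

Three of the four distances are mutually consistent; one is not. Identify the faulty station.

N_04

Solve using three stations at a time. Using N_05, N_06, N_07 (subtract circle equations pairwise → linear system) gives (x, y) ≈ (-1.1, 84.7).
Distances from that point to each station vs reported:
  N_04: calculated 79.8 vs reported 43.8 → residual 36.0 km
  N_05: calculated 151.2 vs reported 151.2 → residual 0.0 km
  N_06: calculated 252.9 vs reported 252.9 → residual 0.0 km
  N_07: calculated 175.4 vs reported 175.4 → residual 0.0 km
N_05, N_06, N_07 are mutually consistent (residuals ≈ 0); N_04 is off by 36.0 km.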